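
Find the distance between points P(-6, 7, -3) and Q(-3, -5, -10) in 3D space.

d = √[(x₂-x₁)² + (y₂-y₁)² + (z₂-z₁)²]
  = √[3² + (-12)² + (-7)²]
  = √[9 + 144 + 49]
  = √202
  ≈ 14.21

14.21


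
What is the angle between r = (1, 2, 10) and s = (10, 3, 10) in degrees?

r·s = 1·10 + 2·3 + 10·10 = 10 + 6 + 100 = 116
|r| = √(1² + 2² + 10²) = √105 ≈ 10.25
|s| = √(10² + 3² + 10²) = √209 ≈ 14.46
cos θ = (r·s)/(|r||s|) = 116/(10.25·14.46) ≈ 0.7831
θ = arccos(0.7831) ≈ 38.46°

38.46°


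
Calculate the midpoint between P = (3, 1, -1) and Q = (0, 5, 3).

M = ((x₁+x₂)/2, (y₁+y₂)/2, (z₁+z₂)/2)
  = ((3 + 0)/2, (1 + 5)/2, (-1 + 3)/2)
  = (3/2, 6/2, 2/2)
  = (1.5, 3, 1)

(1.5, 3, 1)


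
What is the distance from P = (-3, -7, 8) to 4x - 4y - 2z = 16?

distance = |a·x₀ + b·y₀ + c·z₀ - d| / √(a² + b² + c²)
  = |4·(-3) + (-4)·(-7) + (-2)·8 - 16| / √(4² + (-4)² + (-2)²)
  = |-12 + 28 - 16 - 16| / √(16 + 16 + 4)
  = |-16| / √36
  = 16 / 6
  ≈ 2.667

2.667


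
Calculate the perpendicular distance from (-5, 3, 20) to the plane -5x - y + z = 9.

distance = |a·x₀ + b·y₀ + c·z₀ - d| / √(a² + b² + c²)
  = |(-5)·(-5) + (-1)·3 + 1·20 - 9| / √((-5)² + (-1)² + 1²)
  = |25 - 3 + 20 - 9| / √(25 + 1 + 1)
  = |33| / √27
  = 33 / 5.196
  ≈ 6.351

6.351


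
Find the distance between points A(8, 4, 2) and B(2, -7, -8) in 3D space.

d = √[(x₂-x₁)² + (y₂-y₁)² + (z₂-z₁)²]
  = √[(-6)² + (-11)² + (-10)²]
  = √[36 + 121 + 100]
  = √257
  ≈ 16.03

16.03


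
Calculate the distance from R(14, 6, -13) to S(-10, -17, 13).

d = √[(x₂-x₁)² + (y₂-y₁)² + (z₂-z₁)²]
  = √[(-24)² + (-23)² + 26²]
  = √[576 + 529 + 676]
  = √1781
  ≈ 42.2

42.2


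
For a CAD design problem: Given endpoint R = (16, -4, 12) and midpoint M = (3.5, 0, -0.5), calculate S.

S = 2M - R
  = (2·3.5 - 16, 2·0 - (-4), 2·(-0.5) - 12)
  = (7 - 16, 0 + 4, -1 - 12)
  = (-9, 4, -13)

(-9, 4, -13)


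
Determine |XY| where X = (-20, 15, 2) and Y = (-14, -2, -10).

d = √[(x₂-x₁)² + (y₂-y₁)² + (z₂-z₁)²]
  = √[6² + (-17)² + (-12)²]
  = √[36 + 289 + 144]
  = √469
  ≈ 21.66

21.66


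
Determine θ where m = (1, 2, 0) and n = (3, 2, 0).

m·n = 1·3 + 2·2 + 0·0 = 3 + 4 + 0 = 7
|m| = √(1² + 2² + 0²) = √5 ≈ 2.236
|n| = √(3² + 2² + 0²) = √13 ≈ 3.606
cos θ = (m·n)/(|m||n|) = 7/(2.236·3.606) ≈ 0.8682
θ = arccos(0.8682) ≈ 29.74°

29.74°


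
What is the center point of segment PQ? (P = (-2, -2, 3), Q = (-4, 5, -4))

M = ((x₁+x₂)/2, (y₁+y₂)/2, (z₁+z₂)/2)
  = ((-2 - 4)/2, (-2 + 5)/2, (3 - 4)/2)
  = (-6/2, 3/2, -1/2)
  = (-3, 1.5, -0.5)

(-3, 1.5, -0.5)


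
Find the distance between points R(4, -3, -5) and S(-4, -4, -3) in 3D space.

d = √[(x₂-x₁)² + (y₂-y₁)² + (z₂-z₁)²]
  = √[(-8)² + (-1)² + 2²]
  = √[64 + 1 + 4]
  = √69
  ≈ 8.307

8.307


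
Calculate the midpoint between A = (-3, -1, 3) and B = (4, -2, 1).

M = ((x₁+x₂)/2, (y₁+y₂)/2, (z₁+z₂)/2)
  = ((-3 + 4)/2, (-1 - 2)/2, (3 + 1)/2)
  = (1/2, -3/2, 4/2)
  = (0.5, -1.5, 2)

(0.5, -1.5, 2)


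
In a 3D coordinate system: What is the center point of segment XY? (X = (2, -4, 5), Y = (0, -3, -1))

M = ((x₁+x₂)/2, (y₁+y₂)/2, (z₁+z₂)/2)
  = ((2 + 0)/2, (-4 - 3)/2, (5 - 1)/2)
  = (2/2, -7/2, 4/2)
  = (1, -3.5, 2)

(1, -3.5, 2)


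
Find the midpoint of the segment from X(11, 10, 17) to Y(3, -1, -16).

M = ((x₁+x₂)/2, (y₁+y₂)/2, (z₁+z₂)/2)
  = ((11 + 3)/2, (10 - 1)/2, (17 - 16)/2)
  = (14/2, 9/2, 1/2)
  = (7, 4.5, 0.5)

(7, 4.5, 0.5)


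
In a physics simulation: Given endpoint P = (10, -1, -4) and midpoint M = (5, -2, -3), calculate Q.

Q = 2M - P
  = (2·5 - 10, 2·(-2) - (-1), 2·(-3) - (-4))
  = (10 - 10, -4 + 1, -6 + 4)
  = (0, -3, -2)

(0, -3, -2)


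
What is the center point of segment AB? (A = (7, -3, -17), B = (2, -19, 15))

M = ((x₁+x₂)/2, (y₁+y₂)/2, (z₁+z₂)/2)
  = ((7 + 2)/2, (-3 - 19)/2, (-17 + 15)/2)
  = (9/2, -22/2, -2/2)
  = (4.5, -11, -1)

(4.5, -11, -1)


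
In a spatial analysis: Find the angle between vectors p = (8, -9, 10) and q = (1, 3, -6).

p·q = 8·1 + (-9)·3 + 10·(-6) = 8 - 27 - 60 = -79
|p| = √(8² + (-9)² + 10²) = √245 ≈ 15.65
|q| = √(1² + 3² + (-6)²) = √46 ≈ 6.782
cos θ = (p·q)/(|p||q|) = -79/(15.65·6.782) ≈ -0.7442
θ = arccos(-0.7442) ≈ 138.1°

138.1°


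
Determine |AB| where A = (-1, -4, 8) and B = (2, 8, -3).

d = √[(x₂-x₁)² + (y₂-y₁)² + (z₂-z₁)²]
  = √[3² + 12² + (-11)²]
  = √[9 + 144 + 121]
  = √274
  ≈ 16.55

16.55


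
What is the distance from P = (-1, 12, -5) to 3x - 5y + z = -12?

distance = |a·x₀ + b·y₀ + c·z₀ - d| / √(a² + b² + c²)
  = |3·(-1) + (-5)·12 + 1·(-5) - (-12)| / √(3² + (-5)² + 1²)
  = |-3 - 60 - 5 + 12| / √(9 + 25 + 1)
  = |-56| / √35
  = 56 / 5.916
  ≈ 9.466

9.466


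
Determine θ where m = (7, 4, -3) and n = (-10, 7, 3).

m·n = 7·(-10) + 4·7 + (-3)·3 = -70 + 28 - 9 = -51
|m| = √(7² + 4² + (-3)²) = √74 ≈ 8.602
|n| = √((-10)² + 7² + 3²) = √158 ≈ 12.57
cos θ = (m·n)/(|m||n|) = -51/(8.602·12.57) ≈ -0.4717
θ = arccos(-0.4717) ≈ 118.1°

118.1°


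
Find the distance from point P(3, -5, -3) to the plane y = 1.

distance = |a·x₀ + b·y₀ + c·z₀ - d| / √(a² + b² + c²)
  = |0·3 + 1·(-5) + 0·(-3) - 1| / √(0² + 1² + 0²)
  = |0 - 5 + 0 - 1| / √(0 + 1 + 0)
  = |-6| / √1
  = 6 / 1
  ≈ 6

6


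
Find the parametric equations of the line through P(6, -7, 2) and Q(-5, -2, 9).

Direction vector d = Q - P = (-5 - 6, -2 + 7, 9 - 2) = (-11, 5, 7)
Parametric form r = P + t·d:
x = 6 - 11t, y = -7 + 5t, z = 2 + 7t

x = 6 - 11t, y = -7 + 5t, z = 2 + 7t


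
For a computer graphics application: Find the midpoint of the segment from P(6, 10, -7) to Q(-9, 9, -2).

M = ((x₁+x₂)/2, (y₁+y₂)/2, (z₁+z₂)/2)
  = ((6 - 9)/2, (10 + 9)/2, (-7 - 2)/2)
  = (-3/2, 19/2, -9/2)
  = (-1.5, 9.5, -4.5)

(-1.5, 9.5, -4.5)


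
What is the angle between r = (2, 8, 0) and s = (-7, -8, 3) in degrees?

r·s = 2·(-7) + 8·(-8) + 0·3 = -14 - 64 + 0 = -78
|r| = √(2² + 8² + 0²) = √68 ≈ 8.246
|s| = √((-7)² + (-8)² + 3²) = √122 ≈ 11.05
cos θ = (r·s)/(|r||s|) = -78/(8.246·11.05) ≈ -0.8564
θ = arccos(-0.8564) ≈ 148.9°

148.9°


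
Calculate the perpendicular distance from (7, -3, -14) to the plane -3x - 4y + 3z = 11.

distance = |a·x₀ + b·y₀ + c·z₀ - d| / √(a² + b² + c²)
  = |(-3)·7 + (-4)·(-3) + 3·(-14) - 11| / √((-3)² + (-4)² + 3²)
  = |-21 + 12 - 42 - 11| / √(9 + 16 + 9)
  = |-62| / √34
  = 62 / 5.831
  ≈ 10.63

10.63


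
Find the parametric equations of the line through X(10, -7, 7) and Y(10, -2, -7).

Direction vector d = Y - X = (10 - 10, -2 + 7, -7 - 7) = (0, 5, -14)
Parametric form r = X + t·d:
x = 10, y = -7 + 5t, z = 7 - 14t

x = 10, y = -7 + 5t, z = 7 - 14t


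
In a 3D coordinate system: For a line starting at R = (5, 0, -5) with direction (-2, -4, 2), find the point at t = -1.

P(t) = R + t·d
  = (5 + (-2)·(-1), 0 + (-4)·(-1), -5 + 2·(-1))
  = (5 + 2, 0 + 4, -5 - 2)
  = (7, 4, -7)

(7, 4, -7)


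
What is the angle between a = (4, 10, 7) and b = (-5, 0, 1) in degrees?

a·b = 4·(-5) + 10·0 + 7·1 = -20 + 0 + 7 = -13
|a| = √(4² + 10² + 7²) = √165 ≈ 12.85
|b| = √((-5)² + 0² + 1²) = √26 ≈ 5.099
cos θ = (a·b)/(|a||b|) = -13/(12.85·5.099) ≈ -0.1985
θ = arccos(-0.1985) ≈ 101.4°

101.4°


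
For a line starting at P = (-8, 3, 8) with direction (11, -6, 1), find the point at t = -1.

P(t) = P + t·d
  = (-8 + 11·(-1), 3 + (-6)·(-1), 8 + 1·(-1))
  = (-8 - 11, 3 + 6, 8 - 1)
  = (-19, 9, 7)

(-19, 9, 7)


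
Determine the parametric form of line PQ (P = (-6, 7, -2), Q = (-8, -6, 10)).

Direction vector d = Q - P = (-8 + 6, -6 - 7, 10 + 2) = (-2, -13, 12)
Parametric form r = P + t·d:
x = -6 - 2t, y = 7 - 13t, z = -2 + 12t

x = -6 - 2t, y = 7 - 13t, z = -2 + 12t


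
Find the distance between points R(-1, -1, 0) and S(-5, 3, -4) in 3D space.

d = √[(x₂-x₁)² + (y₂-y₁)² + (z₂-z₁)²]
  = √[(-4)² + 4² + (-4)²]
  = √[16 + 16 + 16]
  = √48
  ≈ 6.928

6.928


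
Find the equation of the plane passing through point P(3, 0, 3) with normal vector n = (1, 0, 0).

The plane through P with normal n = (a, b, c) satisfies n·(r - P) = 0,
i.e. ax + by + cz = a·x₀ + b·y₀ + c·z₀.
d = 1·3 + 0·0 + 0·3
  = 3 + 0 + 0
  = 3
Equation: x = 3

x = 3


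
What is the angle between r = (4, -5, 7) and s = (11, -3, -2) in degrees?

r·s = 4·11 + (-5)·(-3) + 7·(-2) = 44 + 15 - 14 = 45
|r| = √(4² + (-5)² + 7²) = √90 ≈ 9.487
|s| = √(11² + (-3)² + (-2)²) = √134 ≈ 11.58
cos θ = (r·s)/(|r||s|) = 45/(9.487·11.58) ≈ 0.4098
θ = arccos(0.4098) ≈ 65.81°

65.81°


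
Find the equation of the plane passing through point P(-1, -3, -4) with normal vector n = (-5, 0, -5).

The plane through P with normal n = (a, b, c) satisfies n·(r - P) = 0,
i.e. ax + by + cz = a·x₀ + b·y₀ + c·z₀.
d = (-5)·(-1) + 0·(-3) + (-5)·(-4)
  = 5 + 0 + 20
  = 25
Equation: -5x - 5z = 25

-5x - 5z = 25


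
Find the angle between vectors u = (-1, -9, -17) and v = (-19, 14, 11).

u·v = (-1)·(-19) + (-9)·14 + (-17)·11 = 19 - 126 - 187 = -294
|u| = √((-1)² + (-9)² + (-17)²) = √371 ≈ 19.26
|v| = √((-19)² + 14² + 11²) = √678 ≈ 26.04
cos θ = (u·v)/(|u||v|) = -294/(19.26·26.04) ≈ -0.5862
θ = arccos(-0.5862) ≈ 125.9°

125.9°


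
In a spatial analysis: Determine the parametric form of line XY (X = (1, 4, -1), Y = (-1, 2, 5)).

Direction vector d = Y - X = (-1 - 1, 2 - 4, 5 + 1) = (-2, -2, 6)
Parametric form r = X + t·d:
x = 1 - 2t, y = 4 - 2t, z = -1 + 6t

x = 1 - 2t, y = 4 - 2t, z = -1 + 6t


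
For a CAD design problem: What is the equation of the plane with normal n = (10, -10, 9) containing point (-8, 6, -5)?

The plane through P with normal n = (a, b, c) satisfies n·(r - P) = 0,
i.e. ax + by + cz = a·x₀ + b·y₀ + c·z₀.
d = 10·(-8) + (-10)·6 + 9·(-5)
  = -80 - 60 - 45
  = -185
Equation: 10x - 10y + 9z = -185

10x - 10y + 9z = -185


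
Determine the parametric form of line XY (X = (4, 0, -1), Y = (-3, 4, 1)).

Direction vector d = Y - X = (-3 - 4, 4 + 0, 1 + 1) = (-7, 4, 2)
Parametric form r = X + t·d:
x = 4 - 7t, y = 0 + 4t, z = -1 + 2t

x = 4 - 7t, y = 0 + 4t, z = -1 + 2t


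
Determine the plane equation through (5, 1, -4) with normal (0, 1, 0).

The plane through P with normal n = (a, b, c) satisfies n·(r - P) = 0,
i.e. ax + by + cz = a·x₀ + b·y₀ + c·z₀.
d = 0·5 + 1·1 + 0·(-4)
  = 0 + 1 + 0
  = 1
Equation: y = 1

y = 1


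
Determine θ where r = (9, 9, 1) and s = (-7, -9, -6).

r·s = 9·(-7) + 9·(-9) + 1·(-6) = -63 - 81 - 6 = -150
|r| = √(9² + 9² + 1²) = √163 ≈ 12.77
|s| = √((-7)² + (-9)² + (-6)²) = √166 ≈ 12.88
cos θ = (r·s)/(|r||s|) = -150/(12.77·12.88) ≈ -0.9119
θ = arccos(-0.9119) ≈ 155.8°

155.8°


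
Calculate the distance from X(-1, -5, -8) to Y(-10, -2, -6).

d = √[(x₂-x₁)² + (y₂-y₁)² + (z₂-z₁)²]
  = √[(-9)² + 3² + 2²]
  = √[81 + 9 + 4]
  = √94
  ≈ 9.695

9.695


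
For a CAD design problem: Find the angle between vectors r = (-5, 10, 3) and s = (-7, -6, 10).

r·s = (-5)·(-7) + 10·(-6) + 3·10 = 35 - 60 + 30 = 5
|r| = √((-5)² + 10² + 3²) = √134 ≈ 11.58
|s| = √((-7)² + (-6)² + 10²) = √185 ≈ 13.6
cos θ = (r·s)/(|r||s|) = 5/(11.58·13.6) ≈ 0.03176
θ = arccos(0.03176) ≈ 88.18°

88.18°


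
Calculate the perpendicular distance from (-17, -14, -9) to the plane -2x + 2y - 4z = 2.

distance = |a·x₀ + b·y₀ + c·z₀ - d| / √(a² + b² + c²)
  = |(-2)·(-17) + 2·(-14) + (-4)·(-9) - 2| / √((-2)² + 2² + (-4)²)
  = |34 - 28 + 36 - 2| / √(4 + 4 + 16)
  = |40| / √24
  = 40 / 4.899
  ≈ 8.165

8.165


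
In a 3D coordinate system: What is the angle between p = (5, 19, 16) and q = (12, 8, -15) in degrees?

p·q = 5·12 + 19·8 + 16·(-15) = 60 + 152 - 240 = -28
|p| = √(5² + 19² + 16²) = √642 ≈ 25.34
|q| = √(12² + 8² + (-15)²) = √433 ≈ 20.81
cos θ = (p·q)/(|p||q|) = -28/(25.34·20.81) ≈ -0.05311
θ = arccos(-0.05311) ≈ 93.04°

93.04°


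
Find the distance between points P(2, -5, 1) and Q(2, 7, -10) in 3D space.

d = √[(x₂-x₁)² + (y₂-y₁)² + (z₂-z₁)²]
  = √[0² + 12² + (-11)²]
  = √[0 + 144 + 121]
  = √265
  ≈ 16.28

16.28


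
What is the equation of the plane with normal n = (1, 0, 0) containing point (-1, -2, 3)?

The plane through P with normal n = (a, b, c) satisfies n·(r - P) = 0,
i.e. ax + by + cz = a·x₀ + b·y₀ + c·z₀.
d = 1·(-1) + 0·(-2) + 0·3
  = -1 + 0 + 0
  = -1
Equation: x = -1

x = -1


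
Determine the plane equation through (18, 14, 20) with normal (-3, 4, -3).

The plane through P with normal n = (a, b, c) satisfies n·(r - P) = 0,
i.e. ax + by + cz = a·x₀ + b·y₀ + c·z₀.
d = (-3)·18 + 4·14 + (-3)·20
  = -54 + 56 - 60
  = -58
Equation: -3x + 4y - 3z = -58

-3x + 4y - 3z = -58


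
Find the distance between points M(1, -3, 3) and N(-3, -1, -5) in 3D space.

d = √[(x₂-x₁)² + (y₂-y₁)² + (z₂-z₁)²]
  = √[(-4)² + 2² + (-8)²]
  = √[16 + 4 + 64]
  = √84
  ≈ 9.165

9.165


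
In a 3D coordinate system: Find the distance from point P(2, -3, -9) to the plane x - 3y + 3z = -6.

distance = |a·x₀ + b·y₀ + c·z₀ - d| / √(a² + b² + c²)
  = |1·2 + (-3)·(-3) + 3·(-9) - (-6)| / √(1² + (-3)² + 3²)
  = |2 + 9 - 27 + 6| / √(1 + 9 + 9)
  = |-10| / √19
  = 10 / 4.359
  ≈ 2.294

2.294


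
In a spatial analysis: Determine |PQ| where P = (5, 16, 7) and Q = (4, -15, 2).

d = √[(x₂-x₁)² + (y₂-y₁)² + (z₂-z₁)²]
  = √[(-1)² + (-31)² + (-5)²]
  = √[1 + 961 + 25]
  = √987
  ≈ 31.42

31.42


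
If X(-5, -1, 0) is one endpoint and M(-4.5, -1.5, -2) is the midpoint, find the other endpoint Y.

Y = 2M - X
  = (2·(-4.5) - (-5), 2·(-1.5) - (-1), 2·(-2) - 0)
  = (-9 + 5, -3 + 1, -4 + 0)
  = (-4, -2, -4)

(-4, -2, -4)


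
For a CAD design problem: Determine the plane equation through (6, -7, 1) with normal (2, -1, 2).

The plane through P with normal n = (a, b, c) satisfies n·(r - P) = 0,
i.e. ax + by + cz = a·x₀ + b·y₀ + c·z₀.
d = 2·6 + (-1)·(-7) + 2·1
  = 12 + 7 + 2
  = 21
Equation: 2x - y + 2z = 21

2x - y + 2z = 21


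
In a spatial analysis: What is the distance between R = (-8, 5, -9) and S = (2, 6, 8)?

d = √[(x₂-x₁)² + (y₂-y₁)² + (z₂-z₁)²]
  = √[10² + 1² + 17²]
  = √[100 + 1 + 289]
  = √390
  ≈ 19.75

19.75


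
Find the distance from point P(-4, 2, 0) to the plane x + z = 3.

distance = |a·x₀ + b·y₀ + c·z₀ - d| / √(a² + b² + c²)
  = |1·(-4) + 0·2 + 1·0 - 3| / √(1² + 0² + 1²)
  = |-4 + 0 + 0 - 3| / √(1 + 0 + 1)
  = |-7| / √2
  = 7 / 1.414
  ≈ 4.95

4.95


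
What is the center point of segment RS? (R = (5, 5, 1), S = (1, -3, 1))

M = ((x₁+x₂)/2, (y₁+y₂)/2, (z₁+z₂)/2)
  = ((5 + 1)/2, (5 - 3)/2, (1 + 1)/2)
  = (6/2, 2/2, 2/2)
  = (3, 1, 1)

(3, 1, 1)


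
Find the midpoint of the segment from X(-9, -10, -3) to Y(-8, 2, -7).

M = ((x₁+x₂)/2, (y₁+y₂)/2, (z₁+z₂)/2)
  = ((-9 - 8)/2, (-10 + 2)/2, (-3 - 7)/2)
  = (-17/2, -8/2, -10/2)
  = (-8.5, -4, -5)

(-8.5, -4, -5)


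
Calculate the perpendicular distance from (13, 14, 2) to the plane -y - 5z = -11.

distance = |a·x₀ + b·y₀ + c·z₀ - d| / √(a² + b² + c²)
  = |0·13 + (-1)·14 + (-5)·2 - (-11)| / √(0² + (-1)² + (-5)²)
  = |0 - 14 - 10 + 11| / √(0 + 1 + 25)
  = |-13| / √26
  = 13 / 5.099
  ≈ 2.55

2.55


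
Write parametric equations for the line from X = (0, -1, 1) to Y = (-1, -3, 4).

Direction vector d = Y - X = (-1 + 0, -3 + 1, 4 - 1) = (-1, -2, 3)
Parametric form r = X + t·d:
x = 0 - t, y = -1 - 2t, z = 1 + 3t

x = 0 - t, y = -1 - 2t, z = 1 + 3t


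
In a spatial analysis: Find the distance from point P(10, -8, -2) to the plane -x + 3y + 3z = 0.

distance = |a·x₀ + b·y₀ + c·z₀ - d| / √(a² + b² + c²)
  = |(-1)·10 + 3·(-8) + 3·(-2) - 0| / √((-1)² + 3² + 3²)
  = |-10 - 24 - 6 + 0| / √(1 + 9 + 9)
  = |-40| / √19
  = 40 / 4.359
  ≈ 9.177

9.177


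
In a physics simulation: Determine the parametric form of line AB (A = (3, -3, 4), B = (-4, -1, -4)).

Direction vector d = B - A = (-4 - 3, -1 + 3, -4 - 4) = (-7, 2, -8)
Parametric form r = A + t·d:
x = 3 - 7t, y = -3 + 2t, z = 4 - 8t

x = 3 - 7t, y = -3 + 2t, z = 4 - 8t


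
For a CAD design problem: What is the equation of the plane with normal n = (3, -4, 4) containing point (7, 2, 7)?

The plane through P with normal n = (a, b, c) satisfies n·(r - P) = 0,
i.e. ax + by + cz = a·x₀ + b·y₀ + c·z₀.
d = 3·7 + (-4)·2 + 4·7
  = 21 - 8 + 28
  = 41
Equation: 3x - 4y + 4z = 41

3x - 4y + 4z = 41


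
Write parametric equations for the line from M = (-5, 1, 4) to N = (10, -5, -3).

Direction vector d = N - M = (10 + 5, -5 - 1, -3 - 4) = (15, -6, -7)
Parametric form r = M + t·d:
x = -5 + 15t, y = 1 - 6t, z = 4 - 7t

x = -5 + 15t, y = 1 - 6t, z = 4 - 7t


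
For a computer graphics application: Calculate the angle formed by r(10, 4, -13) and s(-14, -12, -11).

r·s = 10·(-14) + 4·(-12) + (-13)·(-11) = -140 - 48 + 143 = -45
|r| = √(10² + 4² + (-13)²) = √285 ≈ 16.88
|s| = √((-14)² + (-12)² + (-11)²) = √461 ≈ 21.47
cos θ = (r·s)/(|r||s|) = -45/(16.88·21.47) ≈ -0.1241
θ = arccos(-0.1241) ≈ 97.13°

97.13°


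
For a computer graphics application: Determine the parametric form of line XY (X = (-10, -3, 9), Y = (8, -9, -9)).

Direction vector d = Y - X = (8 + 10, -9 + 3, -9 - 9) = (18, -6, -18)
Parametric form r = X + t·d:
x = -10 + 18t, y = -3 - 6t, z = 9 - 18t

x = -10 + 18t, y = -3 - 6t, z = 9 - 18t


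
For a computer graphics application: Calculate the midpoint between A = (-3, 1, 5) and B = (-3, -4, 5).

M = ((x₁+x₂)/2, (y₁+y₂)/2, (z₁+z₂)/2)
  = ((-3 - 3)/2, (1 - 4)/2, (5 + 5)/2)
  = (-6/2, -3/2, 10/2)
  = (-3, -1.5, 5)

(-3, -1.5, 5)


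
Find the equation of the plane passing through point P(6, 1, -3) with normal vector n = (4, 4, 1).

The plane through P with normal n = (a, b, c) satisfies n·(r - P) = 0,
i.e. ax + by + cz = a·x₀ + b·y₀ + c·z₀.
d = 4·6 + 4·1 + 1·(-3)
  = 24 + 4 - 3
  = 25
Equation: 4x + 4y + z = 25

4x + 4y + z = 25


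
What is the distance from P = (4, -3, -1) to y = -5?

distance = |a·x₀ + b·y₀ + c·z₀ - d| / √(a² + b² + c²)
  = |0·4 + 1·(-3) + 0·(-1) - (-5)| / √(0² + 1² + 0²)
  = |0 - 3 + 0 + 5| / √(0 + 1 + 0)
  = |2| / √1
  = 2 / 1
  ≈ 2

2


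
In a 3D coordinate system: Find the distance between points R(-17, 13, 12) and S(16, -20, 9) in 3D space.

d = √[(x₂-x₁)² + (y₂-y₁)² + (z₂-z₁)²]
  = √[33² + (-33)² + (-3)²]
  = √[1089 + 1089 + 9]
  = √2187
  ≈ 46.77

46.77


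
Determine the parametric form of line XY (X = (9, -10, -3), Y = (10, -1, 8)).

Direction vector d = Y - X = (10 - 9, -1 + 10, 8 + 3) = (1, 9, 11)
Parametric form r = X + t·d:
x = 9 + t, y = -10 + 9t, z = -3 + 11t

x = 9 + t, y = -10 + 9t, z = -3 + 11t


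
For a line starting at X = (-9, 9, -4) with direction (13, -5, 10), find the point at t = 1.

P(t) = X + t·d
  = (-9 + 13·1, 9 + (-5)·1, -4 + 10·1)
  = (-9 + 13, 9 - 5, -4 + 10)
  = (4, 4, 6)

(4, 4, 6)


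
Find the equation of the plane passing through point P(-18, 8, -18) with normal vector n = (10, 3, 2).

The plane through P with normal n = (a, b, c) satisfies n·(r - P) = 0,
i.e. ax + by + cz = a·x₀ + b·y₀ + c·z₀.
d = 10·(-18) + 3·8 + 2·(-18)
  = -180 + 24 - 36
  = -192
Equation: 10x + 3y + 2z = -192

10x + 3y + 2z = -192


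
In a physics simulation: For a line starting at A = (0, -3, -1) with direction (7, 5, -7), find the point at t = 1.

P(t) = A + t·d
  = (0 + 7·1, -3 + 5·1, -1 + (-7)·1)
  = (0 + 7, -3 + 5, -1 - 7)
  = (7, 2, -8)

(7, 2, -8)


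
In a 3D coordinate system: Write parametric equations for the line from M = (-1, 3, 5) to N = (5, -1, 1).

Direction vector d = N - M = (5 + 1, -1 - 3, 1 - 5) = (6, -4, -4)
Parametric form r = M + t·d:
x = -1 + 6t, y = 3 - 4t, z = 5 - 4t

x = -1 + 6t, y = 3 - 4t, z = 5 - 4t


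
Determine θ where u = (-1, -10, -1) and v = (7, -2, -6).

u·v = (-1)·7 + (-10)·(-2) + (-1)·(-6) = -7 + 20 + 6 = 19
|u| = √((-1)² + (-10)² + (-1)²) = √102 ≈ 10.1
|v| = √(7² + (-2)² + (-6)²) = √89 ≈ 9.434
cos θ = (u·v)/(|u||v|) = 19/(10.1·9.434) ≈ 0.1994
θ = arccos(0.1994) ≈ 78.5°

78.5°


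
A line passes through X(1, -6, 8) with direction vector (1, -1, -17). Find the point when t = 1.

P(t) = X + t·d
  = (1 + 1·1, -6 + (-1)·1, 8 + (-17)·1)
  = (1 + 1, -6 - 1, 8 - 17)
  = (2, -7, -9)

(2, -7, -9)


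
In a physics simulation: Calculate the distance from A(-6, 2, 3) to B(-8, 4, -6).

d = √[(x₂-x₁)² + (y₂-y₁)² + (z₂-z₁)²]
  = √[(-2)² + 2² + (-9)²]
  = √[4 + 4 + 81]
  = √89
  ≈ 9.434

9.434


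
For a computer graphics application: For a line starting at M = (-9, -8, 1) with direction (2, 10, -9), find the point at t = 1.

P(t) = M + t·d
  = (-9 + 2·1, -8 + 10·1, 1 + (-9)·1)
  = (-9 + 2, -8 + 10, 1 - 9)
  = (-7, 2, -8)

(-7, 2, -8)


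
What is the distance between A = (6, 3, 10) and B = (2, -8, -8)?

d = √[(x₂-x₁)² + (y₂-y₁)² + (z₂-z₁)²]
  = √[(-4)² + (-11)² + (-18)²]
  = √[16 + 121 + 324]
  = √461
  ≈ 21.47

21.47


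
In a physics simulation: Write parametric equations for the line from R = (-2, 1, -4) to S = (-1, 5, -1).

Direction vector d = S - R = (-1 + 2, 5 - 1, -1 + 4) = (1, 4, 3)
Parametric form r = R + t·d:
x = -2 + t, y = 1 + 4t, z = -4 + 3t

x = -2 + t, y = 1 + 4t, z = -4 + 3t


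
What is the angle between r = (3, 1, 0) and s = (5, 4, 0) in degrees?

r·s = 3·5 + 1·4 + 0·0 = 15 + 4 + 0 = 19
|r| = √(3² + 1² + 0²) = √10 ≈ 3.162
|s| = √(5² + 4² + 0²) = √41 ≈ 6.403
cos θ = (r·s)/(|r||s|) = 19/(3.162·6.403) ≈ 0.9383
θ = arccos(0.9383) ≈ 20.22°

20.22°


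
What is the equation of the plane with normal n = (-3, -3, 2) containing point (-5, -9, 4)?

The plane through P with normal n = (a, b, c) satisfies n·(r - P) = 0,
i.e. ax + by + cz = a·x₀ + b·y₀ + c·z₀.
d = (-3)·(-5) + (-3)·(-9) + 2·4
  = 15 + 27 + 8
  = 50
Equation: -3x - 3y + 2z = 50

-3x - 3y + 2z = 50


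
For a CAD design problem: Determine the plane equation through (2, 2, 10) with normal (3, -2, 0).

The plane through P with normal n = (a, b, c) satisfies n·(r - P) = 0,
i.e. ax + by + cz = a·x₀ + b·y₀ + c·z₀.
d = 3·2 + (-2)·2 + 0·10
  = 6 - 4 + 0
  = 2
Equation: 3x - 2y = 2

3x - 2y = 2


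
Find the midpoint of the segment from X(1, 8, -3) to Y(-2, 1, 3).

M = ((x₁+x₂)/2, (y₁+y₂)/2, (z₁+z₂)/2)
  = ((1 - 2)/2, (8 + 1)/2, (-3 + 3)/2)
  = (-1/2, 9/2, 0/2)
  = (-0.5, 4.5, 0)

(-0.5, 4.5, 0)


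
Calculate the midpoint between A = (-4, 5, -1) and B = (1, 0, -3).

M = ((x₁+x₂)/2, (y₁+y₂)/2, (z₁+z₂)/2)
  = ((-4 + 1)/2, (5 + 0)/2, (-1 - 3)/2)
  = (-3/2, 5/2, -4/2)
  = (-1.5, 2.5, -2)

(-1.5, 2.5, -2)


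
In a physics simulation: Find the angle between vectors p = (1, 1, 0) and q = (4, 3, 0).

p·q = 1·4 + 1·3 + 0·0 = 4 + 3 + 0 = 7
|p| = √(1² + 1² + 0²) = √2 ≈ 1.414
|q| = √(4² + 3² + 0²) = √25 ≈ 5
cos θ = (p·q)/(|p||q|) = 7/(1.414·5) ≈ 0.9899
θ = arccos(0.9899) ≈ 8.13°

8.13°


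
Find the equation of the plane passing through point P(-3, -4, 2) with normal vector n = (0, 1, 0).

The plane through P with normal n = (a, b, c) satisfies n·(r - P) = 0,
i.e. ax + by + cz = a·x₀ + b·y₀ + c·z₀.
d = 0·(-3) + 1·(-4) + 0·2
  = 0 - 4 + 0
  = -4
Equation: y = -4

y = -4


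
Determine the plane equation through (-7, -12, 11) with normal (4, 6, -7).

The plane through P with normal n = (a, b, c) satisfies n·(r - P) = 0,
i.e. ax + by + cz = a·x₀ + b·y₀ + c·z₀.
d = 4·(-7) + 6·(-12) + (-7)·11
  = -28 - 72 - 77
  = -177
Equation: 4x + 6y - 7z = -177

4x + 6y - 7z = -177


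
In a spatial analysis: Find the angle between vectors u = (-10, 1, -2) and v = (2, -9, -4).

u·v = (-10)·2 + 1·(-9) + (-2)·(-4) = -20 - 9 + 8 = -21
|u| = √((-10)² + 1² + (-2)²) = √105 ≈ 10.25
|v| = √(2² + (-9)² + (-4)²) = √101 ≈ 10.05
cos θ = (u·v)/(|u||v|) = -21/(10.25·10.05) ≈ -0.2039
θ = arccos(-0.2039) ≈ 101.8°

101.8°


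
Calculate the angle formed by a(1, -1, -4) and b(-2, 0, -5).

a·b = 1·(-2) + (-1)·0 + (-4)·(-5) = -2 + 0 + 20 = 18
|a| = √(1² + (-1)² + (-4)²) = √18 ≈ 4.243
|b| = √((-2)² + 0² + (-5)²) = √29 ≈ 5.385
cos θ = (a·b)/(|a||b|) = 18/(4.243·5.385) ≈ 0.7878
θ = arccos(0.7878) ≈ 38.02°

38.02°


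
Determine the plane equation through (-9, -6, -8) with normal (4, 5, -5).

The plane through P with normal n = (a, b, c) satisfies n·(r - P) = 0,
i.e. ax + by + cz = a·x₀ + b·y₀ + c·z₀.
d = 4·(-9) + 5·(-6) + (-5)·(-8)
  = -36 - 30 + 40
  = -26
Equation: 4x + 5y - 5z = -26

4x + 5y - 5z = -26


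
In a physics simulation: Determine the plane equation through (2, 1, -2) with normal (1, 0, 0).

The plane through P with normal n = (a, b, c) satisfies n·(r - P) = 0,
i.e. ax + by + cz = a·x₀ + b·y₀ + c·z₀.
d = 1·2 + 0·1 + 0·(-2)
  = 2 + 0 + 0
  = 2
Equation: x = 2

x = 2


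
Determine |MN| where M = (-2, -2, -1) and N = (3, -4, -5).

d = √[(x₂-x₁)² + (y₂-y₁)² + (z₂-z₁)²]
  = √[5² + (-2)² + (-4)²]
  = √[25 + 4 + 16]
  = √45
  ≈ 6.708

6.708


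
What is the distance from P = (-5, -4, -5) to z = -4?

distance = |a·x₀ + b·y₀ + c·z₀ - d| / √(a² + b² + c²)
  = |0·(-5) + 0·(-4) + 1·(-5) - (-4)| / √(0² + 0² + 1²)
  = |0 + 0 - 5 + 4| / √(0 + 0 + 1)
  = |-1| / √1
  = 1 / 1
  ≈ 1

1


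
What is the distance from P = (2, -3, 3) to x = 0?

distance = |a·x₀ + b·y₀ + c·z₀ - d| / √(a² + b² + c²)
  = |1·2 + 0·(-3) + 0·3 - 0| / √(1² + 0² + 0²)
  = |2 + 0 + 0 + 0| / √(1 + 0 + 0)
  = |2| / √1
  = 2 / 1
  ≈ 2

2


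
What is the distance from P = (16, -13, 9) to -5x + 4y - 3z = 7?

distance = |a·x₀ + b·y₀ + c·z₀ - d| / √(a² + b² + c²)
  = |(-5)·16 + 4·(-13) + (-3)·9 - 7| / √((-5)² + 4² + (-3)²)
  = |-80 - 52 - 27 - 7| / √(25 + 16 + 9)
  = |-166| / √50
  = 166 / 7.071
  ≈ 23.48

23.48


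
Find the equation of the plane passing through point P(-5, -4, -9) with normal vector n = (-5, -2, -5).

The plane through P with normal n = (a, b, c) satisfies n·(r - P) = 0,
i.e. ax + by + cz = a·x₀ + b·y₀ + c·z₀.
d = (-5)·(-5) + (-2)·(-4) + (-5)·(-9)
  = 25 + 8 + 45
  = 78
Equation: -5x - 2y - 5z = 78

-5x - 2y - 5z = 78


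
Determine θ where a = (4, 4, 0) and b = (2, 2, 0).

a·b = 4·2 + 4·2 + 0·0 = 8 + 8 + 0 = 16
|a| = √(4² + 4² + 0²) = √32 ≈ 5.657
|b| = √(2² + 2² + 0²) = √8 ≈ 2.828
cos θ = (a·b)/(|a||b|) = 16/(5.657·2.828) ≈ 1
θ = arccos(1) ≈ 0°

0°


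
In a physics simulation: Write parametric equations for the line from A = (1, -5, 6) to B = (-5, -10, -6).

Direction vector d = B - A = (-5 - 1, -10 + 5, -6 - 6) = (-6, -5, -12)
Parametric form r = A + t·d:
x = 1 - 6t, y = -5 - 5t, z = 6 - 12t

x = 1 - 6t, y = -5 - 5t, z = 6 - 12t


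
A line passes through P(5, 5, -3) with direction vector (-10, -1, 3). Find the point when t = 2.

P(t) = P + t·d
  = (5 + (-10)·2, 5 + (-1)·2, -3 + 3·2)
  = (5 - 20, 5 - 2, -3 + 6)
  = (-15, 3, 3)

(-15, 3, 3)


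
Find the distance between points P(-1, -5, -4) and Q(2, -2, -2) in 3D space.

d = √[(x₂-x₁)² + (y₂-y₁)² + (z₂-z₁)²]
  = √[3² + 3² + 2²]
  = √[9 + 9 + 4]
  = √22
  ≈ 4.69

4.69


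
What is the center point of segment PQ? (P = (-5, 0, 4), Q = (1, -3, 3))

M = ((x₁+x₂)/2, (y₁+y₂)/2, (z₁+z₂)/2)
  = ((-5 + 1)/2, (0 - 3)/2, (4 + 3)/2)
  = (-4/2, -3/2, 7/2)
  = (-2, -1.5, 3.5)

(-2, -1.5, 3.5)


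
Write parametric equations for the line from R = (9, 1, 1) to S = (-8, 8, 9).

Direction vector d = S - R = (-8 - 9, 8 - 1, 9 - 1) = (-17, 7, 8)
Parametric form r = R + t·d:
x = 9 - 17t, y = 1 + 7t, z = 1 + 8t

x = 9 - 17t, y = 1 + 7t, z = 1 + 8t


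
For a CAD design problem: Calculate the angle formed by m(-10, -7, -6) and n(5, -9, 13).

m·n = (-10)·5 + (-7)·(-9) + (-6)·13 = -50 + 63 - 78 = -65
|m| = √((-10)² + (-7)² + (-6)²) = √185 ≈ 13.6
|n| = √(5² + (-9)² + 13²) = √275 ≈ 16.58
cos θ = (m·n)/(|m||n|) = -65/(13.6·16.58) ≈ -0.2882
θ = arccos(-0.2882) ≈ 106.7°

106.7°


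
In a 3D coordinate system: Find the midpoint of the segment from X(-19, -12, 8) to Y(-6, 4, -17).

M = ((x₁+x₂)/2, (y₁+y₂)/2, (z₁+z₂)/2)
  = ((-19 - 6)/2, (-12 + 4)/2, (8 - 17)/2)
  = (-25/2, -8/2, -9/2)
  = (-12.5, -4, -4.5)

(-12.5, -4, -4.5)


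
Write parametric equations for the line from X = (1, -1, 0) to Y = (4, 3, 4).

Direction vector d = Y - X = (4 - 1, 3 + 1, 4 + 0) = (3, 4, 4)
Parametric form r = X + t·d:
x = 1 + 3t, y = -1 + 4t, z = 0 + 4t

x = 1 + 3t, y = -1 + 4t, z = 0 + 4t


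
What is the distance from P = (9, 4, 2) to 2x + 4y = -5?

distance = |a·x₀ + b·y₀ + c·z₀ - d| / √(a² + b² + c²)
  = |2·9 + 4·4 + 0·2 - (-5)| / √(2² + 4² + 0²)
  = |18 + 16 + 0 + 5| / √(4 + 16 + 0)
  = |39| / √20
  = 39 / 4.472
  ≈ 8.721

8.721


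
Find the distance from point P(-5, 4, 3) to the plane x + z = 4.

distance = |a·x₀ + b·y₀ + c·z₀ - d| / √(a² + b² + c²)
  = |1·(-5) + 0·4 + 1·3 - 4| / √(1² + 0² + 1²)
  = |-5 + 0 + 3 - 4| / √(1 + 0 + 1)
  = |-6| / √2
  = 6 / 1.414
  ≈ 4.243

4.243


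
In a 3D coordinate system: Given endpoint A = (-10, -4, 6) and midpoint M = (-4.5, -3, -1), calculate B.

B = 2M - A
  = (2·(-4.5) - (-10), 2·(-3) - (-4), 2·(-1) - 6)
  = (-9 + 10, -6 + 4, -2 - 6)
  = (1, -2, -8)

(1, -2, -8)


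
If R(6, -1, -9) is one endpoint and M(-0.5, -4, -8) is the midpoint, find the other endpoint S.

S = 2M - R
  = (2·(-0.5) - 6, 2·(-4) - (-1), 2·(-8) - (-9))
  = (-1 - 6, -8 + 1, -16 + 9)
  = (-7, -7, -7)

(-7, -7, -7)


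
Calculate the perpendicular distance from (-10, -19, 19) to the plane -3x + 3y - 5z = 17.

distance = |a·x₀ + b·y₀ + c·z₀ - d| / √(a² + b² + c²)
  = |(-3)·(-10) + 3·(-19) + (-5)·19 - 17| / √((-3)² + 3² + (-5)²)
  = |30 - 57 - 95 - 17| / √(9 + 9 + 25)
  = |-139| / √43
  = 139 / 6.557
  ≈ 21.2

21.2


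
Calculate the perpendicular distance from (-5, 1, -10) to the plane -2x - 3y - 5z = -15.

distance = |a·x₀ + b·y₀ + c·z₀ - d| / √(a² + b² + c²)
  = |(-2)·(-5) + (-3)·1 + (-5)·(-10) - (-15)| / √((-2)² + (-3)² + (-5)²)
  = |10 - 3 + 50 + 15| / √(4 + 9 + 25)
  = |72| / √38
  = 72 / 6.164
  ≈ 11.68

11.68


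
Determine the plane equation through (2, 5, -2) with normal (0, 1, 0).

The plane through P with normal n = (a, b, c) satisfies n·(r - P) = 0,
i.e. ax + by + cz = a·x₀ + b·y₀ + c·z₀.
d = 0·2 + 1·5 + 0·(-2)
  = 0 + 5 + 0
  = 5
Equation: y = 5

y = 5


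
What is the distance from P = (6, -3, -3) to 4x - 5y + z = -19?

distance = |a·x₀ + b·y₀ + c·z₀ - d| / √(a² + b² + c²)
  = |4·6 + (-5)·(-3) + 1·(-3) - (-19)| / √(4² + (-5)² + 1²)
  = |24 + 15 - 3 + 19| / √(16 + 25 + 1)
  = |55| / √42
  = 55 / 6.481
  ≈ 8.487

8.487


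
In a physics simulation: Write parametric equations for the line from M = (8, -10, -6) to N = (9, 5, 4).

Direction vector d = N - M = (9 - 8, 5 + 10, 4 + 6) = (1, 15, 10)
Parametric form r = M + t·d:
x = 8 + t, y = -10 + 15t, z = -6 + 10t

x = 8 + t, y = -10 + 15t, z = -6 + 10t


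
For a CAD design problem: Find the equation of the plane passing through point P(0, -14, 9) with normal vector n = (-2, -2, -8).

The plane through P with normal n = (a, b, c) satisfies n·(r - P) = 0,
i.e. ax + by + cz = a·x₀ + b·y₀ + c·z₀.
d = (-2)·0 + (-2)·(-14) + (-8)·9
  = 0 + 28 - 72
  = -44
Equation: -2x - 2y - 8z = -44

-2x - 2y - 8z = -44


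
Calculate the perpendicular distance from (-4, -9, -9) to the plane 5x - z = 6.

distance = |a·x₀ + b·y₀ + c·z₀ - d| / √(a² + b² + c²)
  = |5·(-4) + 0·(-9) + (-1)·(-9) - 6| / √(5² + 0² + (-1)²)
  = |-20 + 0 + 9 - 6| / √(25 + 0 + 1)
  = |-17| / √26
  = 17 / 5.099
  ≈ 3.334

3.334


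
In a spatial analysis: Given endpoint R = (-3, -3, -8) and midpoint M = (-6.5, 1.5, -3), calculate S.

S = 2M - R
  = (2·(-6.5) - (-3), 2·1.5 - (-3), 2·(-3) - (-8))
  = (-13 + 3, 3 + 3, -6 + 8)
  = (-10, 6, 2)

(-10, 6, 2)


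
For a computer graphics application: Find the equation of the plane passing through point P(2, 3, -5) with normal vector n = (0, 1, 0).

The plane through P with normal n = (a, b, c) satisfies n·(r - P) = 0,
i.e. ax + by + cz = a·x₀ + b·y₀ + c·z₀.
d = 0·2 + 1·3 + 0·(-5)
  = 0 + 3 + 0
  = 3
Equation: y = 3

y = 3


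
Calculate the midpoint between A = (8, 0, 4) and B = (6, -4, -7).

M = ((x₁+x₂)/2, (y₁+y₂)/2, (z₁+z₂)/2)
  = ((8 + 6)/2, (0 - 4)/2, (4 - 7)/2)
  = (14/2, -4/2, -3/2)
  = (7, -2, -1.5)

(7, -2, -1.5)


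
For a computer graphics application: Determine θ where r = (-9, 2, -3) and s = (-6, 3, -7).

r·s = (-9)·(-6) + 2·3 + (-3)·(-7) = 54 + 6 + 21 = 81
|r| = √((-9)² + 2² + (-3)²) = √94 ≈ 9.695
|s| = √((-6)² + 3² + (-7)²) = √94 ≈ 9.695
cos θ = (r·s)/(|r||s|) = 81/(9.695·9.695) ≈ 0.8617
θ = arccos(0.8617) ≈ 30.49°

30.49°


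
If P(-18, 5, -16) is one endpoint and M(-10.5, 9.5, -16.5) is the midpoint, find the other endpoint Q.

Q = 2M - P
  = (2·(-10.5) - (-18), 2·9.5 - 5, 2·(-16.5) - (-16))
  = (-21 + 18, 19 - 5, -33 + 16)
  = (-3, 14, -17)

(-3, 14, -17)


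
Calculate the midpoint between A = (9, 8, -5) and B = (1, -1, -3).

M = ((x₁+x₂)/2, (y₁+y₂)/2, (z₁+z₂)/2)
  = ((9 + 1)/2, (8 - 1)/2, (-5 - 3)/2)
  = (10/2, 7/2, -8/2)
  = (5, 3.5, -4)

(5, 3.5, -4)


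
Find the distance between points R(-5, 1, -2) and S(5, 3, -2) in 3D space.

d = √[(x₂-x₁)² + (y₂-y₁)² + (z₂-z₁)²]
  = √[10² + 2² + 0²]
  = √[100 + 4 + 0]
  = √104
  ≈ 10.2

10.2


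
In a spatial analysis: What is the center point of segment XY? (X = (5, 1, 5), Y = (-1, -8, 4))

M = ((x₁+x₂)/2, (y₁+y₂)/2, (z₁+z₂)/2)
  = ((5 - 1)/2, (1 - 8)/2, (5 + 4)/2)
  = (4/2, -7/2, 9/2)
  = (2, -3.5, 4.5)

(2, -3.5, 4.5)


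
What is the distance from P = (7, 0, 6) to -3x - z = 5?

distance = |a·x₀ + b·y₀ + c·z₀ - d| / √(a² + b² + c²)
  = |(-3)·7 + 0·0 + (-1)·6 - 5| / √((-3)² + 0² + (-1)²)
  = |-21 + 0 - 6 - 5| / √(9 + 0 + 1)
  = |-32| / √10
  = 32 / 3.162
  ≈ 10.12

10.12


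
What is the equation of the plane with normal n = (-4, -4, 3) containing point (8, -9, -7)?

The plane through P with normal n = (a, b, c) satisfies n·(r - P) = 0,
i.e. ax + by + cz = a·x₀ + b·y₀ + c·z₀.
d = (-4)·8 + (-4)·(-9) + 3·(-7)
  = -32 + 36 - 21
  = -17
Equation: -4x - 4y + 3z = -17

-4x - 4y + 3z = -17


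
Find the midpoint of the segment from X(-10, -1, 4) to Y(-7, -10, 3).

M = ((x₁+x₂)/2, (y₁+y₂)/2, (z₁+z₂)/2)
  = ((-10 - 7)/2, (-1 - 10)/2, (4 + 3)/2)
  = (-17/2, -11/2, 7/2)
  = (-8.5, -5.5, 3.5)

(-8.5, -5.5, 3.5)


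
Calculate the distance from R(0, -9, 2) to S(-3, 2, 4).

d = √[(x₂-x₁)² + (y₂-y₁)² + (z₂-z₁)²]
  = √[(-3)² + 11² + 2²]
  = √[9 + 121 + 4]
  = √134
  ≈ 11.58

11.58


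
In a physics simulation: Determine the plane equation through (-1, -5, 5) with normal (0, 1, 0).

The plane through P with normal n = (a, b, c) satisfies n·(r - P) = 0,
i.e. ax + by + cz = a·x₀ + b·y₀ + c·z₀.
d = 0·(-1) + 1·(-5) + 0·5
  = 0 - 5 + 0
  = -5
Equation: y = -5

y = -5


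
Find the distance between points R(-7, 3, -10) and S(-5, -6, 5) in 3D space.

d = √[(x₂-x₁)² + (y₂-y₁)² + (z₂-z₁)²]
  = √[2² + (-9)² + 15²]
  = √[4 + 81 + 225]
  = √310
  ≈ 17.61

17.61


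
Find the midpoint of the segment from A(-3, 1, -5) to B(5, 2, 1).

M = ((x₁+x₂)/2, (y₁+y₂)/2, (z₁+z₂)/2)
  = ((-3 + 5)/2, (1 + 2)/2, (-5 + 1)/2)
  = (2/2, 3/2, -4/2)
  = (1, 1.5, -2)

(1, 1.5, -2)


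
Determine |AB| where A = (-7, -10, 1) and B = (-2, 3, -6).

d = √[(x₂-x₁)² + (y₂-y₁)² + (z₂-z₁)²]
  = √[5² + 13² + (-7)²]
  = √[25 + 169 + 49]
  = √243
  ≈ 15.59

15.59


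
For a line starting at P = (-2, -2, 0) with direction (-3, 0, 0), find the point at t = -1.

P(t) = P + t·d
  = (-2 + (-3)·(-1), -2 + 0·(-1), 0 + 0·(-1))
  = (-2 + 3, -2 + 0, 0 + 0)
  = (1, -2, 0)

(1, -2, 0)


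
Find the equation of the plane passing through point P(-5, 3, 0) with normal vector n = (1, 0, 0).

The plane through P with normal n = (a, b, c) satisfies n·(r - P) = 0,
i.e. ax + by + cz = a·x₀ + b·y₀ + c·z₀.
d = 1·(-5) + 0·3 + 0·0
  = -5 + 0 + 0
  = -5
Equation: x = -5

x = -5


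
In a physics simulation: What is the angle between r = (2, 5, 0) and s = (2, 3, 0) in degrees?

r·s = 2·2 + 5·3 + 0·0 = 4 + 15 + 0 = 19
|r| = √(2² + 5² + 0²) = √29 ≈ 5.385
|s| = √(2² + 3² + 0²) = √13 ≈ 3.606
cos θ = (r·s)/(|r||s|) = 19/(5.385·3.606) ≈ 0.9785
θ = arccos(0.9785) ≈ 11.89°

11.89°


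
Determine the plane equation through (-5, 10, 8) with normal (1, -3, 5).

The plane through P with normal n = (a, b, c) satisfies n·(r - P) = 0,
i.e. ax + by + cz = a·x₀ + b·y₀ + c·z₀.
d = 1·(-5) + (-3)·10 + 5·8
  = -5 - 30 + 40
  = 5
Equation: x - 3y + 5z = 5

x - 3y + 5z = 5


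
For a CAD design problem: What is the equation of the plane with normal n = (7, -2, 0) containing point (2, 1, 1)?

The plane through P with normal n = (a, b, c) satisfies n·(r - P) = 0,
i.e. ax + by + cz = a·x₀ + b·y₀ + c·z₀.
d = 7·2 + (-2)·1 + 0·1
  = 14 - 2 + 0
  = 12
Equation: 7x - 2y = 12

7x - 2y = 12


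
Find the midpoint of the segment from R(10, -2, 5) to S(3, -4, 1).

M = ((x₁+x₂)/2, (y₁+y₂)/2, (z₁+z₂)/2)
  = ((10 + 3)/2, (-2 - 4)/2, (5 + 1)/2)
  = (13/2, -6/2, 6/2)
  = (6.5, -3, 3)

(6.5, -3, 3)


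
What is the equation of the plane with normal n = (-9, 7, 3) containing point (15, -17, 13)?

The plane through P with normal n = (a, b, c) satisfies n·(r - P) = 0,
i.e. ax + by + cz = a·x₀ + b·y₀ + c·z₀.
d = (-9)·15 + 7·(-17) + 3·13
  = -135 - 119 + 39
  = -215
Equation: -9x + 7y + 3z = -215

-9x + 7y + 3z = -215


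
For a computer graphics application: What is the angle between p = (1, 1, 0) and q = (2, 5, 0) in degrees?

p·q = 1·2 + 1·5 + 0·0 = 2 + 5 + 0 = 7
|p| = √(1² + 1² + 0²) = √2 ≈ 1.414
|q| = √(2² + 5² + 0²) = √29 ≈ 5.385
cos θ = (p·q)/(|p||q|) = 7/(1.414·5.385) ≈ 0.9191
θ = arccos(0.9191) ≈ 23.2°

23.2°


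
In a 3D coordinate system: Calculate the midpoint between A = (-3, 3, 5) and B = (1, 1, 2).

M = ((x₁+x₂)/2, (y₁+y₂)/2, (z₁+z₂)/2)
  = ((-3 + 1)/2, (3 + 1)/2, (5 + 2)/2)
  = (-2/2, 4/2, 7/2)
  = (-1, 2, 3.5)

(-1, 2, 3.5)


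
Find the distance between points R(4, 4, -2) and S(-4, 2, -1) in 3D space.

d = √[(x₂-x₁)² + (y₂-y₁)² + (z₂-z₁)²]
  = √[(-8)² + (-2)² + 1²]
  = √[64 + 4 + 1]
  = √69
  ≈ 8.307

8.307
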